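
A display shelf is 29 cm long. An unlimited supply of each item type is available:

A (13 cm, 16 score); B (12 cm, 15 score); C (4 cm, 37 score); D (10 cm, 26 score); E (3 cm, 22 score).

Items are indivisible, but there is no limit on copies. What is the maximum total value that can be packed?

259 score

Best value-per-unit is C at 37/4, and filling with it alone uses length 7×4=28. No mix of the others beats 7×37 = 259.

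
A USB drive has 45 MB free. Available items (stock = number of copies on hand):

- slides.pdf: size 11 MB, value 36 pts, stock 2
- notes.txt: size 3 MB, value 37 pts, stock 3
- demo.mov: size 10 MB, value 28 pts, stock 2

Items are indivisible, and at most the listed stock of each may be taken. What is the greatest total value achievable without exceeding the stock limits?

Best selections within size 45 and stock limits:
- 2×slides.pdf + 3×notes.txt + 1×demo.mov: size 41, value 211
- 1×slides.pdf + 3×notes.txt + 2×demo.mov: size 40, value 203
- 2×slides.pdf + 3×notes.txt: size 31, value 183
- 1×slides.pdf + 3×notes.txt + 1×demo.mov: size 30, value 175
Best: 211 pts.

211 pts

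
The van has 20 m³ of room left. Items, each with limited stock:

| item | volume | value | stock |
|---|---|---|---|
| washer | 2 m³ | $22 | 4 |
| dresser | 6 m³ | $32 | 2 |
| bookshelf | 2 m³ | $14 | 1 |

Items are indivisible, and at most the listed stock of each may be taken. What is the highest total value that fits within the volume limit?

Top feasible selections:
- 4×washer + 2×dresser: volume 20, value 152
- 3×washer + 2×dresser + 1×bookshelf: volume 20, value 144
Best: $152.

$152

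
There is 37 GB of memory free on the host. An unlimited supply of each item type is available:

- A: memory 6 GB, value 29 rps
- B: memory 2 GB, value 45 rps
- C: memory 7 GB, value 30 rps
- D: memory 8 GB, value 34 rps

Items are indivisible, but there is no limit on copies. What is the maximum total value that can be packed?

810 rps

Best value-per-unit is B at 45/2, and filling with it alone uses memory 18×2=36. No mix of the others beats 18×45 = 810.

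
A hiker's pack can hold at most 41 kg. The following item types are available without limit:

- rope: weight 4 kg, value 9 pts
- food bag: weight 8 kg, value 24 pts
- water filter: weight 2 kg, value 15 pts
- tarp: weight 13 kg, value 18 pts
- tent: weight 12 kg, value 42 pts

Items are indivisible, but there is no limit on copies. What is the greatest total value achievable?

300 pts

Best value-per-unit is water filter at 15/2, and filling with it alone uses weight 20×2=40. No mix of the others beats 20×15 = 300.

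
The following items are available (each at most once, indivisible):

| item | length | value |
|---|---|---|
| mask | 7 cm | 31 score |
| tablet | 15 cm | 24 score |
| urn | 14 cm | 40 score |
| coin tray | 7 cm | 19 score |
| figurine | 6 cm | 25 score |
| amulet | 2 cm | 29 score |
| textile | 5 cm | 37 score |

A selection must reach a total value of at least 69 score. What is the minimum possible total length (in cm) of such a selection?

13

Subsets with value ≥ 69, sorted by total length:
- figurine+amulet+textile: length 13, value 91
- mask+amulet+textile: length 14, value 97
- coin tray+amulet+textile: length 14, value 85
- mask+figurine+amulet: length 15, value 85
Minimum length: 13 cm.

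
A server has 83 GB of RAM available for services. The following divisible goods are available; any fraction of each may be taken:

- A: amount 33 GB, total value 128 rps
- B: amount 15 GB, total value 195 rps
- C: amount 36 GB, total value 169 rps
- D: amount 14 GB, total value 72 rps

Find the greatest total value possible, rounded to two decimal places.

Take in order of value per unit:
- B (195/15 per unit): all 15 → value 195, running total 195.00
- D (72/14 per unit): all 14 → value 72, running total 267.00
- C (169/36 per unit): all 36 → value 169, running total 436.00
- A (128/33 per unit): 18 of 33 → value 18×128/33 = 69.8182, running total 505.82
Total 505.82.

505.82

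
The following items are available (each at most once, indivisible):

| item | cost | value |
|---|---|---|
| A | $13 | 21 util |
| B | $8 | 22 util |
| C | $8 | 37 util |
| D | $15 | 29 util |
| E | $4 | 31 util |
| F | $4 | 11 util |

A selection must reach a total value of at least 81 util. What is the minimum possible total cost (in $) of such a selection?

Subsets with value ≥ 81, sorted by total cost:
- B+C+E: cost 20, value 90
- B+C+E+F: cost 24, value 101
Minimum cost: 20 $.

20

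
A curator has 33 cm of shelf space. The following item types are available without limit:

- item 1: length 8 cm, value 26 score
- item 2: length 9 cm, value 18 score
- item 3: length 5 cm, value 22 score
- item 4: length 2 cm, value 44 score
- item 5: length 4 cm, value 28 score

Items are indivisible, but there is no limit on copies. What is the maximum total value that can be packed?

Best value-per-unit is item 4 at 44/2, and filling with it alone uses length 16×2=32. No mix of the others beats 16×44 = 704.

704 score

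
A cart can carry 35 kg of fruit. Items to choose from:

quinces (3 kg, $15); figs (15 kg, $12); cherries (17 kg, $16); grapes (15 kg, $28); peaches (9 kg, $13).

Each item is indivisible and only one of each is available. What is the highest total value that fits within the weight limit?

Check high-value combinations within 35 kg:
- quinces+cherries+grapes: weight 3+17+15=35, value 15+16+28=59
- quinces+grapes+peaches: weight 3+15+9=27, value 15+28+13=56
- quinces+figs+grapes: weight 3+15+15=33, value 15+12+28=55
Best: $59.

$59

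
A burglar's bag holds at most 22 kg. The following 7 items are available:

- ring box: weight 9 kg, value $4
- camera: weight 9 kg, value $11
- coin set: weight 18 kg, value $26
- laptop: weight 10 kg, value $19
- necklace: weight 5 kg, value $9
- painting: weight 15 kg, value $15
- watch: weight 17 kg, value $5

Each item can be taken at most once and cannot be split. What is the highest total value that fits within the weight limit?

$30

Check high-value combinations within 22 kg:
- camera+laptop: weight 9+10=19, value 11+19=30
- laptop+necklace: weight 10+5=15, value 19+9=28
- coin set: weight 18, value 26
Best: $30.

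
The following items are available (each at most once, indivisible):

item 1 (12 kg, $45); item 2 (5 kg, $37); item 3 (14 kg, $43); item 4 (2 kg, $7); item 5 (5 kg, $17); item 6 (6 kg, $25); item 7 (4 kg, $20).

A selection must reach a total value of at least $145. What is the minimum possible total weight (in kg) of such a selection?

34

Subsets with value ≥ 145, sorted by total weight:
- item 1+item 2+item 4+item 5+item 6+item 7: weight 34, value 151
- item 1+item 2+item 3+item 7: weight 35, value 145
- item 2+item 3+item 4+item 5+item 6+item 7: weight 36, value 149
- item 1+item 2+item 3+item 4+item 7: weight 37, value 152
Minimum weight: 34 kg.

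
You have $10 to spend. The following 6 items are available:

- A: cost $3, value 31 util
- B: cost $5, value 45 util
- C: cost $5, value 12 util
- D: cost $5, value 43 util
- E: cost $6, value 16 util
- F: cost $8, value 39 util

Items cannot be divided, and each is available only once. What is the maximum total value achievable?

This is a 0/1 knapsack; check combinations near the capacity.
- B+D: cost 5+5=10, value 45+43=88
- A+B: cost 3+5=8, value 31+45=76
- A+D: cost 3+5=8, value 31+43=74
- B+C: cost 5+5=10, value 45+12=57
- C+D: cost 5+5=10, value 12+43=55
Best: 88 util.

88 util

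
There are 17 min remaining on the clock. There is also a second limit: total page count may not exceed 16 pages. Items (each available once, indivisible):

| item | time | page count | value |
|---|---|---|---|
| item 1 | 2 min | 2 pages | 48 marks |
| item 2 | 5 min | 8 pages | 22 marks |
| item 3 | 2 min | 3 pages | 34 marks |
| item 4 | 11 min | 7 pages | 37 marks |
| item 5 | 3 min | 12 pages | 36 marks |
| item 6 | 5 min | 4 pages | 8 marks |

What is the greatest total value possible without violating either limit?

119 marks

Feasible sets respecting both limits:
- item 1+item 3+item 4: time 15, page count 12, value 119
- item 1+item 2+item 3: time 9, page count 13, value 104
- item 1+item 3+item 6: time 9, page count 9, value 90
Best: 119 marks.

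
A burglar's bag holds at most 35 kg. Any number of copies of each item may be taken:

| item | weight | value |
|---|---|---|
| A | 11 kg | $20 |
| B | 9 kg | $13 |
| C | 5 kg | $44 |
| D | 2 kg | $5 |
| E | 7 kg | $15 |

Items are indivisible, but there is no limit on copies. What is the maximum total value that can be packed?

$308

Best value-per-unit is C at 44/5, and filling with it alone uses weight 7×5=35. No mix of the others beats 7×44 = 308.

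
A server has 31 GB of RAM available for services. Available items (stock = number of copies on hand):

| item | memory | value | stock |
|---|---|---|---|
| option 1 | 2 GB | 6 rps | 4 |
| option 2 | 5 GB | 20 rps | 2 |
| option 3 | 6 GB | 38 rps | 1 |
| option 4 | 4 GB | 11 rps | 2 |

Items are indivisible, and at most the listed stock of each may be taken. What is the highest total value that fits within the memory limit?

Best selections within memory 31 and stock limits:
- 3×option 1 + 2×option 2 + 1×option 3 + 2×option 4: memory 30, value 118
- 4×option 1 + 2×option 2 + 1×option 3 + 1×option 4: memory 28, value 113
- 2×option 1 + 2×option 2 + 1×option 3 + 2×option 4: memory 28, value 112
- 3×option 1 + 2×option 2 + 1×option 3 + 1×option 4: memory 26, value 107
Best: 118 rps.

118 rps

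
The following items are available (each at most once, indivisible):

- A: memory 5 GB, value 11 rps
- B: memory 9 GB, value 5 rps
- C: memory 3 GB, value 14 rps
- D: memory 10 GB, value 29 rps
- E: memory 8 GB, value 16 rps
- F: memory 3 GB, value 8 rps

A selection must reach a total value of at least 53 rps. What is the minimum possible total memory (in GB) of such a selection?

18

Subsets with value ≥ 53, sorted by total memory:
- A+C+D: memory 18, value 54
- A+C+D+F: memory 21, value 62
- C+D+E: memory 21, value 59
Minimum memory: 18 GB.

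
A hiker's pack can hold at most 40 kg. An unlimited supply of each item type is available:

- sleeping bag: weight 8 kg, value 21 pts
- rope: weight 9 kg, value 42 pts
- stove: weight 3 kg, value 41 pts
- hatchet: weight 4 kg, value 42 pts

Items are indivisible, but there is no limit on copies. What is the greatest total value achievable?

Best value-per-unit is stove at 41/3; filling with it alone gives 13×41 = 533.
Optimal mix: 12×stove + 1×hatchet → weight 40, value 534.

534 pts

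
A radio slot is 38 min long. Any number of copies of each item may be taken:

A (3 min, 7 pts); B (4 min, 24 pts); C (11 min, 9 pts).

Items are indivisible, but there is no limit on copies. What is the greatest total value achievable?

Best value-per-unit is B at 24/4, and filling with it alone uses duration 9×4=36. No mix of the others beats 9×24 = 216.

216 pts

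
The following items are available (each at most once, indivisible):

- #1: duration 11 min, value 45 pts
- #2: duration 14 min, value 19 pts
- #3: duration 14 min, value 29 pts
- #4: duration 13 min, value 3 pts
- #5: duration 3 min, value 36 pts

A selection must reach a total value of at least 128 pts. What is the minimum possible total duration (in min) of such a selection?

Subsets with value ≥ 128, sorted by total duration:
- #1+#2+#3+#5: duration 42, value 129
- #1+#2+#3+#4+#5: duration 55, value 132
Minimum duration: 42 min.

42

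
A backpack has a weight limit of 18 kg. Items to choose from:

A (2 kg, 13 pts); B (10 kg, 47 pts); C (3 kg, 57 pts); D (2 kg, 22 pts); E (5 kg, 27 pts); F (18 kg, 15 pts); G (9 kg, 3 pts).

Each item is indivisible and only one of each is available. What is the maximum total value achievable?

Check high-value combinations within 18 kg:
- A+B+C+D: weight 2+10+3+2=17, value 13+47+57+22=139
- B+C+E: weight 10+3+5=18, value 47+57+27=131
- B+C+D: weight 10+3+2=15, value 47+57+22=126
Best: 139 pts.

139 pts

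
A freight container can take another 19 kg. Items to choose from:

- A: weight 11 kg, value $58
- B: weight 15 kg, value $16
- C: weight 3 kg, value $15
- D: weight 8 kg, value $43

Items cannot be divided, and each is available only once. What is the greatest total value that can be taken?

Check high-value combinations within 19 kg:
- A+D: weight 11+8=19, value 58+43=101
- A+C: weight 11+3=14, value 58+15=73
- A: weight 11, value 58
- C+D: weight 3+8=11, value 15+43=58
- D: weight 8, value 43
Best: $101.

$101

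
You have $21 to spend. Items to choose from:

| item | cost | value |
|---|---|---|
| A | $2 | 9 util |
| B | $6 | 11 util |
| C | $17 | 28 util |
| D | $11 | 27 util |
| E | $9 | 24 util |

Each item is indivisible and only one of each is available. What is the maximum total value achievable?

Check high-value combinations within $21:
- D+E: cost 11+9=20, value 27+24=51
- A+B+D: cost 2+6+11=19, value 9+11+27=47
- A+B+E: cost 2+6+9=17, value 9+11+24=44
- B+D: cost 6+11=17, value 11+27=38
- A+C: cost 2+17=19, value 9+28=37
Best: 51 util.

51 util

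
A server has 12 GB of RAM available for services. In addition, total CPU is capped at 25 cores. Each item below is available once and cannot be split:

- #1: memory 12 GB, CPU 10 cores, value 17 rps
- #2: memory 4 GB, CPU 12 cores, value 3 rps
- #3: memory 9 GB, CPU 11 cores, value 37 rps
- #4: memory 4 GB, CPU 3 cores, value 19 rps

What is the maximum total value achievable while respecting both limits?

37 rps

Feasible sets respecting both limits:
- #3: memory 9, CPU 11, value 37
- #2+#4: memory 8, CPU 15, value 22
- #4: memory 4, CPU 3, value 19
- #1: memory 12, CPU 10, value 17
Best: 37 rps.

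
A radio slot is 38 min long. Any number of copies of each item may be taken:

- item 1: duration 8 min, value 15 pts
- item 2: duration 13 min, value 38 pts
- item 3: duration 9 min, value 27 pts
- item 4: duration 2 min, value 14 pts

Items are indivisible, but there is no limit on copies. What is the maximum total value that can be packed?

Best value-per-unit is item 4 at 14/2, and filling with it alone uses duration 19×2=38. No mix of the others beats 19×14 = 266.

266 pts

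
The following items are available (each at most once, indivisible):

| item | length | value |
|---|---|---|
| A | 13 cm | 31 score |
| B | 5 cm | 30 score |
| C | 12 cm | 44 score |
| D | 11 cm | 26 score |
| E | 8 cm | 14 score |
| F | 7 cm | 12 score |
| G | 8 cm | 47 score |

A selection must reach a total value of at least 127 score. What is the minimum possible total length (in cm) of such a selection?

Subsets with value ≥ 127, sorted by total length:
- B+C+F+G: length 32, value 133
- B+C+E+G: length 33, value 135
- B+C+D+G: length 36, value 147
Minimum length: 32 cm.

32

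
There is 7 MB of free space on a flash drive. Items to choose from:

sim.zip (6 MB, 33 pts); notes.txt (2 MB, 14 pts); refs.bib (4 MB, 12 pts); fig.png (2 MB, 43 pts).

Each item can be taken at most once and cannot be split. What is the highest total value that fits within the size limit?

Check high-value combinations within 7 MB:
- notes.txt+fig.png: size 2+2=4, value 14+43=57
- refs.bib+fig.png: size 4+2=6, value 12+43=55
- fig.png: size 2, value 43
Best: 57 pts.

57 pts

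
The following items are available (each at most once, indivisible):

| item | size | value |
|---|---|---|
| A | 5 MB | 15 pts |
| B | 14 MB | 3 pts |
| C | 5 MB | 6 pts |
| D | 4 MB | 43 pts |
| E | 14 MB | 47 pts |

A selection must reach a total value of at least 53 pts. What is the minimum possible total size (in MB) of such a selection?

Subsets with value ≥ 53, sorted by total size:
- A+D: size 9, value 58
- A+C+D: size 14, value 64
- D+E: size 18, value 90
- A+E: size 19, value 62
Minimum size: 9 MB.

9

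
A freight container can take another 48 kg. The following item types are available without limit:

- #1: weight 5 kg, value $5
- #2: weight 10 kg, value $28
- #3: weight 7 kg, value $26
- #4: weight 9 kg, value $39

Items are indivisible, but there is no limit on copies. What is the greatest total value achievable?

Best value-per-unit is #4 at 39/9; filling with it alone gives 5×39 = 195.
Optimal mix: 3×#3 + 3×#4 → weight 48, value 195.

$195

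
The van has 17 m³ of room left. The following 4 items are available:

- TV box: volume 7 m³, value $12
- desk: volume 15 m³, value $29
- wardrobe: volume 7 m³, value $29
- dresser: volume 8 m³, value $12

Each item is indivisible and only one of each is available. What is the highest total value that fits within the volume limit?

$41

Check high-value combinations within 17 m³:
- TV box+wardrobe: volume 7+7=14, value 12+29=41
- wardrobe+dresser: volume 7+8=15, value 29+12=41
- wardrobe: volume 7, value 29
- desk: volume 15, value 29
- TV box+dresser: volume 7+8=15, value 12+12=24
Best: $41.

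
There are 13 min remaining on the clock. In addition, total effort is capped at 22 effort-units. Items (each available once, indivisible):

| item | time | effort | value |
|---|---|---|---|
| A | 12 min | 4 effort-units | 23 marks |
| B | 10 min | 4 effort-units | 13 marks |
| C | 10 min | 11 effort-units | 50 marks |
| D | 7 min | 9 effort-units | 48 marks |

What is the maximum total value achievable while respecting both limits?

Feasible sets respecting both limits:
- C: time 10, effort 11, value 50
- D: time 7, effort 9, value 48
- A: time 12, effort 4, value 23
- B: time 10, effort 4, value 13
Best: 50 marks.

50 marks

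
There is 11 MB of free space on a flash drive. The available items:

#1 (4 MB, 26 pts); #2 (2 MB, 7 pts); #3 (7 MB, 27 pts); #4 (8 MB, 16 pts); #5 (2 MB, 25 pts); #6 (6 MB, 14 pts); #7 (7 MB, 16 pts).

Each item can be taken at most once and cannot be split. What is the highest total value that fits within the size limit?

59 pts

This is a 0/1 knapsack; check combinations near the capacity.
- #2+#3+#5: size 2+7+2=11, value 7+27+25=59
- #1+#2+#5: size 4+2+2=8, value 26+7+25=58
- #1+#3: size 4+7=11, value 26+27=53
- #3+#5: size 7+2=9, value 27+25=52
Best: 59 pts.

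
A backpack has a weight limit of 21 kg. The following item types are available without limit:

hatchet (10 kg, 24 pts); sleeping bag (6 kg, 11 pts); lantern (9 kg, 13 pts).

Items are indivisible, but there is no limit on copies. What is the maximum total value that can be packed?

48 pts

Best value-per-unit is hatchet at 24/10, and filling with it alone uses weight 2×10=20. No mix of the others beats 2×24 = 48.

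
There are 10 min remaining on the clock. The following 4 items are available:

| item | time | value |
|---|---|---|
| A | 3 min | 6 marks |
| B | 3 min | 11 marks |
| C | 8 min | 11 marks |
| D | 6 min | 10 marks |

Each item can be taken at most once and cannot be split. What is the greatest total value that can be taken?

21 marks

This is a 0/1 knapsack; check combinations near the capacity.
- B+D: time 3+6=9, value 11+10=21
- A+B: time 3+3=6, value 6+11=17
- A+D: time 3+6=9, value 6+10=16
- B: time 3, value 11
- C: time 8, value 11
Best: 21 marks.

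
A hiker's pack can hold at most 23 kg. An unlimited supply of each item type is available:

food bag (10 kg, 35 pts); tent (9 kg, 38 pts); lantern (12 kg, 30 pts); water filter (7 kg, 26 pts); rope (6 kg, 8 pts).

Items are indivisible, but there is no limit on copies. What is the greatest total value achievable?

Best value-per-unit is tent at 38/9; filling with it alone gives 2×38 = 76.
Optimal mix: 1×tent + 2×water filter → weight 23, value 90.

90 pts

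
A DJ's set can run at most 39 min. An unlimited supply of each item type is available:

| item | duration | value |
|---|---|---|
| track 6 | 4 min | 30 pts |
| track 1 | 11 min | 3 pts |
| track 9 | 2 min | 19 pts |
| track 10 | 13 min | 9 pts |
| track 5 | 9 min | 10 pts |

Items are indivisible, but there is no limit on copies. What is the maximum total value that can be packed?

Best value-per-unit is track 9 at 19/2, and filling with it alone uses duration 19×2=38. No mix of the others beats 19×19 = 361.

361 pts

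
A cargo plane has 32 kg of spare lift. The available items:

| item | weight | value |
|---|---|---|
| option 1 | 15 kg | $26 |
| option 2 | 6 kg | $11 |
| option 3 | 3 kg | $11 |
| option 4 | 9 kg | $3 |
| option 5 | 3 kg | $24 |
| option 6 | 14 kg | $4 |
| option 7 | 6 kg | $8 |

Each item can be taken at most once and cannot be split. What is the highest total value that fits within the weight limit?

$72

Check high-value combinations within 32 kg:
- option 1+option 2+option 3+option 5: weight 15+6+3+3=27, value 26+11+11+24=72
- option 1+option 3+option 5+option 7: weight 15+3+3+6=27, value 26+11+24+8=69
- option 1+option 2+option 5+option 7: weight 15+6+3+6=30, value 26+11+24+8=69
Best: $72.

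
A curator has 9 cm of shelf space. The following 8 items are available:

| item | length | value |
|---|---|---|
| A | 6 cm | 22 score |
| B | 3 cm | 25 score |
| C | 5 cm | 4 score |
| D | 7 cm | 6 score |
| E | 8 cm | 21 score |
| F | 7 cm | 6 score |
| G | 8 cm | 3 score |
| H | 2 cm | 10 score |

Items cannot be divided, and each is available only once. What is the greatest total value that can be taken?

This is a 0/1 knapsack; check combinations near the capacity.
- A+B: length 6+3=9, value 22+25=47
- B+H: length 3+2=5, value 25+10=35
- A+H: length 6+2=8, value 22+10=32
- B+C: length 3+5=8, value 25+4=29
- B: length 3, value 25
Best: 47 score.

47 score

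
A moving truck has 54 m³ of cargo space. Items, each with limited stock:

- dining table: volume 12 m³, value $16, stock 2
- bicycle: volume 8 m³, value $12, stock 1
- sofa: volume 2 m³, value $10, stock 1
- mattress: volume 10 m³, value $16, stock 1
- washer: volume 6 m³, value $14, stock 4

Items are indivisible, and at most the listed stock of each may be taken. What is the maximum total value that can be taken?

Top feasible selections:
- 1×dining table + 1×bicycle + 1×mattress + 4×washer: volume 54, value 100
- 2×dining table + 1×sofa + 1×mattress + 3×washer: volume 54, value 100
Best: $100.

$100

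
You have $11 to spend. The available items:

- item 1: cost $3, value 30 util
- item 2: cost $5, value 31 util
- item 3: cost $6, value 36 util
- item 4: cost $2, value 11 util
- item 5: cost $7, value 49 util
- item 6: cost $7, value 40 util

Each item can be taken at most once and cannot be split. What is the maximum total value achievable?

This is a 0/1 knapsack; check combinations near the capacity.
- item 1+item 5: cost 3+7=10, value 30+49=79
- item 1+item 3+item 4: cost 3+6+2=11, value 30+36+11=77
- item 1+item 2+item 4: cost 3+5+2=10, value 30+31+11=72
- item 1+item 6: cost 3+7=10, value 30+40=70
Best: 79 util.

79 util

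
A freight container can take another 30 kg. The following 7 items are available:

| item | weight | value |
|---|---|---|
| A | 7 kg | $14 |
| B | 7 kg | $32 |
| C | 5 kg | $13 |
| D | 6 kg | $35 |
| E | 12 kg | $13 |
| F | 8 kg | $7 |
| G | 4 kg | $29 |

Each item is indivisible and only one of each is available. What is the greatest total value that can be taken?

$123

Check high-value combinations within 30 kg:
- A+B+C+D+G: weight 7+7+5+6+4=29, value 14+32+13+35+29=123
- B+C+D+F+G: weight 7+5+6+8+4=30, value 32+13+35+7+29=116
- A+B+D+G: weight 7+7+6+4=24, value 14+32+35+29=110
- B+C+D+G: weight 7+5+6+4=22, value 32+13+35+29=109
- B+D+E+G: weight 7+6+12+4=29, value 32+35+13+29=109
Best: $123.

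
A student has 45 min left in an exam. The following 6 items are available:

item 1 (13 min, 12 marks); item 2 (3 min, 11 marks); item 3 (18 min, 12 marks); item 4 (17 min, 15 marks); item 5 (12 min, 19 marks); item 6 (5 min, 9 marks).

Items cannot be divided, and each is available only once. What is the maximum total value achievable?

57 marks

Check high-value combinations within 45 min:
- item 1+item 2+item 4+item 5: time 13+3+17+12=45, value 12+11+15+19=57
- item 2+item 4+item 5+item 6: time 3+17+12+5=37, value 11+15+19+9=54
- item 1+item 2+item 5+item 6: time 13+3+12+5=33, value 12+11+19+9=51
Best: 57 marks.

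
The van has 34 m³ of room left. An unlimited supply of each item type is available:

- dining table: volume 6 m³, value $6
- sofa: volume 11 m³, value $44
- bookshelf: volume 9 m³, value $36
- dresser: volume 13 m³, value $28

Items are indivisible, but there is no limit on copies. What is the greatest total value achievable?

$132

Best value-per-unit is sofa at 44/11, and filling with it alone uses volume 3×11=33. No mix of the others beats 3×44 = 132.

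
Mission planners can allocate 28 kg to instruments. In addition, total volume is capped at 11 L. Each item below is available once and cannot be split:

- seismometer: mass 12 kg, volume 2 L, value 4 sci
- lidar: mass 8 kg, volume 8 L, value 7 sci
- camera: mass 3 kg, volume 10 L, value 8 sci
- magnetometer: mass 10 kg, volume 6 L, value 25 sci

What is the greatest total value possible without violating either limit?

Feasible sets respecting both limits:
- seismometer+magnetometer: mass 22, volume 8, value 29
- magnetometer: mass 10, volume 6, value 25
- seismometer+lidar: mass 20, volume 10, value 11
Best: 29 sci.

29 sci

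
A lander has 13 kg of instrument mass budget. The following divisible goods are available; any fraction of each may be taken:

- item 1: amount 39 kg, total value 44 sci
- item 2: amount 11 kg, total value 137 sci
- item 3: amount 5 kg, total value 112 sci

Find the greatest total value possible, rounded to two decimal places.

Take in order of value per unit:
- item 3 (112/5 per unit): all 5 → value 112, running total 112.00
- item 2 (137/11 per unit): 8 of 11 → value 8×137/11 = 99.6364, running total 211.64
Total 211.64.

211.64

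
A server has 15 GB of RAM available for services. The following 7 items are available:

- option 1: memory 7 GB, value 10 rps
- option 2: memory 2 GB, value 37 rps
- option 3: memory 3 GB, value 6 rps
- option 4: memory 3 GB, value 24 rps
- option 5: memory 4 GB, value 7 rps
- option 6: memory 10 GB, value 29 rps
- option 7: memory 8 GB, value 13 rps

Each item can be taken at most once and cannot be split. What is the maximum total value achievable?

Check high-value combinations within 15 GB:
- option 2+option 4+option 6: memory 2+3+10=15, value 37+24+29=90
- option 1+option 2+option 3+option 4: memory 7+2+3+3=15, value 10+37+6+24=77
- option 2+option 3+option 4+option 5: memory 2+3+3+4=12, value 37+6+24+7=74
Best: 90 rps.

90 rps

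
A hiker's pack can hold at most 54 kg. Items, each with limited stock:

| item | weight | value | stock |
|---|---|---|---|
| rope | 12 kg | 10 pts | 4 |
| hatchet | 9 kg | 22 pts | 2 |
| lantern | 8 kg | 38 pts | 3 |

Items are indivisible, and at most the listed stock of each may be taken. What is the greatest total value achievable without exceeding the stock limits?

168 pts

Best selections within weight 54 and stock limits:
- 1×rope + 2×hatchet + 3×lantern: weight 54, value 168
- 2×hatchet + 3×lantern: weight 42, value 158
- 1×rope + 1×hatchet + 3×lantern: weight 45, value 146
Best: 168 pts.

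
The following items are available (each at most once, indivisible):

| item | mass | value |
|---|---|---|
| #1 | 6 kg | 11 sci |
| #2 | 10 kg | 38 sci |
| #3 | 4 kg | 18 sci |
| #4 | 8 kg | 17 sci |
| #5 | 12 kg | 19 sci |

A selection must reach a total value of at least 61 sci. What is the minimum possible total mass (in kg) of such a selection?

Subsets with value ≥ 61, sorted by total mass:
- #1+#2+#3: mass 20, value 67
- #2+#3+#4: mass 22, value 73
- #1+#2+#4: mass 24, value 66
Minimum mass: 20 kg.

20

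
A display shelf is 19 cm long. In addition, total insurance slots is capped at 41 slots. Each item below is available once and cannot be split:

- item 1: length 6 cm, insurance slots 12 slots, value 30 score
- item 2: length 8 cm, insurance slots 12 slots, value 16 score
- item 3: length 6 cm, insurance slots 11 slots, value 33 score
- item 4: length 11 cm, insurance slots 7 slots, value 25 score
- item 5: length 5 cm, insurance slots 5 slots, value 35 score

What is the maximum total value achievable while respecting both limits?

Feasible sets respecting both limits:
- item 1+item 3+item 5: length 17, insurance slots 28, value 98
- item 2+item 3+item 5: length 19, insurance slots 28, value 84
- item 1+item 2+item 5: length 19, insurance slots 29, value 81
- item 3+item 5: length 11, insurance slots 16, value 68
Best: 98 score.

98 score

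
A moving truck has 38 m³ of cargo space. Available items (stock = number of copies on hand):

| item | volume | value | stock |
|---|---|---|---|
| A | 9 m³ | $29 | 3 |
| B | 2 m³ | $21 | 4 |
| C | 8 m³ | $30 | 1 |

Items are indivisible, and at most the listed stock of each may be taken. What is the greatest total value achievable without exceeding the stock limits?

Best selections within volume 38 and stock limits:
- 2×A + 4×B + 1×C: volume 34, value 172
- 3×A + 4×B: volume 35, value 171
- 2×A + 3×B + 1×C: volume 32, value 151
- 3×A + 3×B: volume 33, value 150
Best: $172.

$172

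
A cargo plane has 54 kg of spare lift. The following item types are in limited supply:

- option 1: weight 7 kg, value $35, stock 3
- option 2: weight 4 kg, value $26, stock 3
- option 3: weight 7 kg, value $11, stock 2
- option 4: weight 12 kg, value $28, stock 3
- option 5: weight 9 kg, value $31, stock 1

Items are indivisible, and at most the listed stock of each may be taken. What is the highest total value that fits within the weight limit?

Best selections within weight 54 and stock limits:
- 3×option 1 + 3×option 2 + 1×option 4 + 1×option 5: weight 54, value 242
- 3×option 1 + 3×option 2 + 1×option 3 + 1×option 5: weight 49, value 225
Best: $242.

$242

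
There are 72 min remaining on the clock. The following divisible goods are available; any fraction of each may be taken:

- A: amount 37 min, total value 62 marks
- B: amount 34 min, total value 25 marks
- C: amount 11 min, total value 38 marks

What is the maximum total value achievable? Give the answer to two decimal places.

117.65

Take in order of value per unit:
- C (38/11 per unit): all 11 → value 38, running total 38.00
- A (62/37 per unit): all 37 → value 62, running total 100.00
- B (25/34 per unit): 24 of 34 → value 24×25/34 = 17.6471, running total 117.65
Total 117.65.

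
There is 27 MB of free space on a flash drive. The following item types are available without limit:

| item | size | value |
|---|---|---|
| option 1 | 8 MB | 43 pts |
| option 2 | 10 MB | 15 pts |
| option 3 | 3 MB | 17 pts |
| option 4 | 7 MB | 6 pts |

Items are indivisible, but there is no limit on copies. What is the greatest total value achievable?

153 pts

Best value-per-unit is option 3 at 17/3, and filling with it alone uses size 9×3=27. No mix of the others beats 9×17 = 153.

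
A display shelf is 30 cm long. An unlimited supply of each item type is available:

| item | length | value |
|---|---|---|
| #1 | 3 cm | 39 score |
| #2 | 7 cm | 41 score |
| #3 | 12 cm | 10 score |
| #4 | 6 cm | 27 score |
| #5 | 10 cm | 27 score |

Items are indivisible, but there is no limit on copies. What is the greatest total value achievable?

Best value-per-unit is #1 at 39/3, and filling with it alone uses length 10×3=30. No mix of the others beats 10×39 = 390.

390 score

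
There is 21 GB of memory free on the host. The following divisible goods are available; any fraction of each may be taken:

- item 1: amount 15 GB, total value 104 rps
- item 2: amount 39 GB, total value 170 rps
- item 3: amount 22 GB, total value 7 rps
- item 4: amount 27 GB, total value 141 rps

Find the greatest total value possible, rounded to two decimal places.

135.33

Take in order of value per unit:
- item 1 (104/15 per unit): all 15 → value 104, running total 104.00
- item 4 (141/27 per unit): 6 of 27 → value 6×141/27 = 31.3333, running total 135.33
Total 135.33.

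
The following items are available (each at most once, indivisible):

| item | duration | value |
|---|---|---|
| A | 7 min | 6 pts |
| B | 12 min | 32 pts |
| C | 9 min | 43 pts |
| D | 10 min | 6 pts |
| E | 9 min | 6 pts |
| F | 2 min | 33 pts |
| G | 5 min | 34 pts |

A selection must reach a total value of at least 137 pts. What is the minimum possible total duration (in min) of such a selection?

Subsets with value ≥ 137, sorted by total duration:
- B+C+F+G: duration 28, value 142
- A+B+C+F+G: duration 35, value 148
- B+C+E+F+G: duration 37, value 148
- B+C+D+F+G: duration 38, value 148
Minimum duration: 28 min.

28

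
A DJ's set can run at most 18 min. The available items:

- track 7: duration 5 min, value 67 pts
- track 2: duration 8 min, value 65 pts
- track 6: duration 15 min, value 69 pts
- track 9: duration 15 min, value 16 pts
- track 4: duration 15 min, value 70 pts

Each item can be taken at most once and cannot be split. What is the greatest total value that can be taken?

Check high-value combinations within 18 min:
- track 7+track 2: duration 5+8=13, value 67+65=132
- track 4: duration 15, value 70
- track 6: duration 15, value 69
Best: 132 pts.

132 pts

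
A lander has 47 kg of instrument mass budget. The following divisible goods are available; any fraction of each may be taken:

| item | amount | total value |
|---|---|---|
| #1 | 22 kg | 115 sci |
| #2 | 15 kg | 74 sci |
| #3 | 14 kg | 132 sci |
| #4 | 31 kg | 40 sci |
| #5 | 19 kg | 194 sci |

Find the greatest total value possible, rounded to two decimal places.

Take in order of value per unit:
- #5 (194/19 per unit): all 19 → value 194, running total 194.00
- #3 (132/14 per unit): all 14 → value 132, running total 326.00
- #1 (115/22 per unit): 14 of 22 → value 14×115/22 = 73.1818, running total 399.18
Total 399.18.

399.18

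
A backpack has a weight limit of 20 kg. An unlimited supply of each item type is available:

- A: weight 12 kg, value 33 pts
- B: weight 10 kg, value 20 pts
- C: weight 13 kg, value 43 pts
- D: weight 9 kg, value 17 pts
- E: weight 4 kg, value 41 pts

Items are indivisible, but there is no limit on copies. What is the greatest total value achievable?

Best value-per-unit is E at 41/4, and filling with it alone uses weight 5×4=20. No mix of the others beats 5×41 = 205.

205 pts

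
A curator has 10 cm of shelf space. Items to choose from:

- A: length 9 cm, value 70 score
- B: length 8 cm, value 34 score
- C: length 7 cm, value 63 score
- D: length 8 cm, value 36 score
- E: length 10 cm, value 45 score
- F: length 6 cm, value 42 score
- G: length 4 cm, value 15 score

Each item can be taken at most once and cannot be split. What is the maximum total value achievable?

70 score

This is a 0/1 knapsack; check combinations near the capacity.
- A: length 9, value 70
- C: length 7, value 63
- F+G: length 6+4=10, value 42+15=57
- E: length 10, value 45
Best: 70 score.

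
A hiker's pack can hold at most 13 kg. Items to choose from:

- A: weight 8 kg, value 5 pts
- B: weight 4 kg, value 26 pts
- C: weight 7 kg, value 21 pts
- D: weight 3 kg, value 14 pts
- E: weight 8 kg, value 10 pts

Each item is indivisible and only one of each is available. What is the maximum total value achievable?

47 pts

Check high-value combinations within 13 kg:
- B+C: weight 4+7=11, value 26+21=47
- B+D: weight 4+3=7, value 26+14=40
- B+E: weight 4+8=12, value 26+10=36
- C+D: weight 7+3=10, value 21+14=35
Best: 47 pts.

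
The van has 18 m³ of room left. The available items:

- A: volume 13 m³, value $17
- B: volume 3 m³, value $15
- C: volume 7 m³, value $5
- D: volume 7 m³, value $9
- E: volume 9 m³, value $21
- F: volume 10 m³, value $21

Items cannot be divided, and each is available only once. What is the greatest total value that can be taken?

This is a 0/1 knapsack; check combinations near the capacity.
- B+E: volume 3+9=12, value 15+21=36
- B+F: volume 3+10=13, value 15+21=36
- A+B: volume 13+3=16, value 17+15=32
- D+E: volume 7+9=16, value 9+21=30
- D+F: volume 7+10=17, value 9+21=30
Best: $36.

$36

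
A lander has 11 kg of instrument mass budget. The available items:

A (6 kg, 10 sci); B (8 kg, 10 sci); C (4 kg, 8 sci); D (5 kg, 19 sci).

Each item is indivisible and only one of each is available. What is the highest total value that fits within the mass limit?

29 sci

This is a 0/1 knapsack; check combinations near the capacity.
- A+D: mass 6+5=11, value 10+19=29
- C+D: mass 4+5=9, value 8+19=27
- D: mass 5, value 19
Best: 29 sci.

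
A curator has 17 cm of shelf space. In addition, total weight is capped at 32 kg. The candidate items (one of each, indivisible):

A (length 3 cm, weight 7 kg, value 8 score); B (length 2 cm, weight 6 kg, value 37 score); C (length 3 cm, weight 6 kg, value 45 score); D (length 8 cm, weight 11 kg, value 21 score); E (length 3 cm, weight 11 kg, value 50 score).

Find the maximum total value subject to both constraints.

140 score

Feasible sets respecting both limits:
- A+B+C+E: length 11, weight 30, value 140
- B+C+E: length 8, weight 23, value 132
- C+D+E: length 14, weight 28, value 116
Best: 140 score.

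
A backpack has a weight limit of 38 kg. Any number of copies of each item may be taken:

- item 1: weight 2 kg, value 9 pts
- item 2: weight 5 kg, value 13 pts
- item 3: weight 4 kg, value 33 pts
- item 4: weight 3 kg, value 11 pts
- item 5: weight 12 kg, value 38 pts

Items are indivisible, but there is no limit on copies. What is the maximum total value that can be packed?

Best value-per-unit is item 3 at 33/4; filling with it alone gives 9×33 = 297.
Optimal mix: 1×item 1 + 9×item 3 → weight 38, value 306.

306 pts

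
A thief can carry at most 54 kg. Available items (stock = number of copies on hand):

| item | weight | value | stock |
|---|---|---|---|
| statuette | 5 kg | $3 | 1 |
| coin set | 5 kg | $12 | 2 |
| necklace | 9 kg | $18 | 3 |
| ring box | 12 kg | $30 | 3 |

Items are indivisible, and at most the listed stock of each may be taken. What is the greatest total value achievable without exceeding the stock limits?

Best selections within weight 54 and stock limits:
- 2×necklace + 3×ring box: weight 54, value 126
- 1×coin set + 1×necklace + 3×ring box: weight 50, value 120
- 2×coin set + 2×necklace + 2×ring box: weight 52, value 120
- 1×statuette + 2×coin set + 3×ring box: weight 51, value 117
Best: $126.

$126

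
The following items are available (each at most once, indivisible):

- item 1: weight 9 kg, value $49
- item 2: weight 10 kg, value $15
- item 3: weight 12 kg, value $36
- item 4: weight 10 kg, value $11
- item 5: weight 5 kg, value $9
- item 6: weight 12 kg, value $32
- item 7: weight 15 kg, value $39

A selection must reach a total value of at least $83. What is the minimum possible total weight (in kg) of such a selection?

Subsets with value ≥ 83, sorted by total weight:
- item 1+item 3: weight 21, value 85
- item 1+item 7: weight 24, value 88
Minimum weight: 21 kg.

21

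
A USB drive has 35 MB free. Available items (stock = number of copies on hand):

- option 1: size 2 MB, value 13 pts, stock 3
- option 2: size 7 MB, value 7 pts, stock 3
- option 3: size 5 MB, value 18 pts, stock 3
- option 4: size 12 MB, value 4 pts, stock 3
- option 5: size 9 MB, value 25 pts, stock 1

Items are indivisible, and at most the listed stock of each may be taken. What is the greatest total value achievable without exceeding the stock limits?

118 pts

Top feasible selections:
- 3×option 1 + 3×option 3 + 1×option 5: size 30, value 118
- 2×option 1 + 1×option 2 + 3×option 3 + 1×option 5: size 35, value 112
- 3×option 1 + 1×option 2 + 2×option 3 + 1×option 5: size 32, value 107
Best: 118 pts.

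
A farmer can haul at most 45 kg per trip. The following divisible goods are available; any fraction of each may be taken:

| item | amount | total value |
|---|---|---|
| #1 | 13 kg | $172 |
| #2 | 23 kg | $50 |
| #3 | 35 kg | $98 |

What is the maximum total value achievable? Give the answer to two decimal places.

261.60

Take in order of value per unit:
- #1 (172/13 per unit): all 13 → value 172, running total 172.00
- #3 (98/35 per unit): 32 of 35 → value 32×98/35 = 89.6000, running total 261.60
Total 261.60.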